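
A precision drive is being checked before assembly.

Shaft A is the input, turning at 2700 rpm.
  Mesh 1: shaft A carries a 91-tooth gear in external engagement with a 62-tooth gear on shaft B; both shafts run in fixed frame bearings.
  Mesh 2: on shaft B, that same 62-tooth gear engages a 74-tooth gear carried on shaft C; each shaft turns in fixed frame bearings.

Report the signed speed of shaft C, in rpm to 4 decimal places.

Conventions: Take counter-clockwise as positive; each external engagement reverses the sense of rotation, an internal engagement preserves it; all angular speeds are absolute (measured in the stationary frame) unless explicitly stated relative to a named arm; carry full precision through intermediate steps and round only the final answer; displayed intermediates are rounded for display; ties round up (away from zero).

+3320.2703 rpm

recognized (3 fixed axles, 2 meshes): fixed-axis compound train
mesh 1 [91T→62T]: ω = 2700.0000×91/62 = 3962.9032 rpm, sense flips to −
mesh 2 [62T→74T]: ω = 3962.9032×62/74 = 3320.2703 rpm, sense flips to +
signed output speed = +3320.2703 rpm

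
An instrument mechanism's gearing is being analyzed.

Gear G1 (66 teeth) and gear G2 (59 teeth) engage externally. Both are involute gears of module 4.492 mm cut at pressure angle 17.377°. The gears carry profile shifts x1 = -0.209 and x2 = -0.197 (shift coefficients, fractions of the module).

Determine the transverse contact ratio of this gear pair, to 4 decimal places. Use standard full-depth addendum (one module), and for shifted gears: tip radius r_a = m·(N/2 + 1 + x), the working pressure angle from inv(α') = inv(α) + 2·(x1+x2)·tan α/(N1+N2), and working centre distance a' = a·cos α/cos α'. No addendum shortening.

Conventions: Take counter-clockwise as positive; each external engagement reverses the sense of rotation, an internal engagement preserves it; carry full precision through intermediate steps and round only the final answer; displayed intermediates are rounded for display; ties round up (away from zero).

single-mesh involute tooth geometry (66T engaging 59T at module 4.492)
base radii: r_b1 = 141.470553, r_b2 = 126.466100
tip radii: r_a1 = 151.789172, r_a2 = 136.121076
inv(α') = inv(17.377°) + 2·(-0.209-0.197)·tan α/(66+59) = 0.00762149  ⇒  α' = 16.08921°
a' = a·cos α / cos α' = 280.7500·cos 17.377°/cos 16.08921° = 278.859193
action lengths: √(r_a1²−r_b1²) = 55.009413, √(r_a2²−r_b2²) = 50.351493
base pitch p_b = π·m·cos α = 13.467965
CR = (55.009413 + 50.351493 − 278.859193·sin 16.08921°)/13.467965 = 2.084918
contact ratio ≈ 2.0849

2.0849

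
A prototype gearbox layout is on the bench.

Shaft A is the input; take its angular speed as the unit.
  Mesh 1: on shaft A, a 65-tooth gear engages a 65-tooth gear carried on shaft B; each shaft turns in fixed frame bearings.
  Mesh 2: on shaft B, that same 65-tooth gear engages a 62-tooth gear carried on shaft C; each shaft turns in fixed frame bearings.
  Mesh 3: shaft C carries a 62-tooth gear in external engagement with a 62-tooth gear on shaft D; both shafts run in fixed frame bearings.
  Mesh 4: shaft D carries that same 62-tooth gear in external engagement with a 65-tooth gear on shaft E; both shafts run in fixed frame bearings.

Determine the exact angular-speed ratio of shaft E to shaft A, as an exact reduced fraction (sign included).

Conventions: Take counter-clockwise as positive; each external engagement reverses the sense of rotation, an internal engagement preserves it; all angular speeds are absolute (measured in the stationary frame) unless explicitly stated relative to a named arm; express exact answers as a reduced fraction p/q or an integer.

class = fixed-axis compound train [4 meshes; 4 ratios multiply, 4 sense flips]
mesh 1 [65T→65T]: running ratio 1, sense −
mesh 2 [65T→62T]: running ratio 65/62, sense +
mesh 3 [62T→62T]: running ratio 65/62, sense −
mesh 4 [62T→65T]: running ratio 1, sense +
ω_out/ω_in = 1

1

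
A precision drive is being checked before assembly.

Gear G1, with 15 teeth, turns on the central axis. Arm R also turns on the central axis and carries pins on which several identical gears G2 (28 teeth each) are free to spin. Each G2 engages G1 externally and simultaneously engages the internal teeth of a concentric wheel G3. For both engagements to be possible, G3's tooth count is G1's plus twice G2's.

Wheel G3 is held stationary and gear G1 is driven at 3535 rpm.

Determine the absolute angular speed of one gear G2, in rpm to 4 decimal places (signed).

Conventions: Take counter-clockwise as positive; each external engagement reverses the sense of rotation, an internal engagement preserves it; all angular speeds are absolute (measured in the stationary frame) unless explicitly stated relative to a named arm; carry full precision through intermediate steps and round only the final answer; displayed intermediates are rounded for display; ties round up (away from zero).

-946.8750 rpm

topology: planetary set — G1 15T / G2 28T / G3 71T, arm = carrier (Willis)
normalise by the input: solve with ω_sun = 1, then scale by 3535 rpm
ring teeth: 15 + 2·28 = 71
15(ω_sun−ω_arm) = −71(ω_ring−ω_arm),  ω_ring = 0, ω_sun = 1
15(1−ω_arm) = −71(0−ω_arm)  ⇒  86·ω_arm = 15  ⇒  ω_arm = 15/86
sun–planet mesh: 15·(1−15/86) = −28·(ω_p−ω_arm)  ⇒  ω_p−ω_arm = -1065/2408
ω_p = 15/86 − 1065/2408 = -15/56
scale: ω_p = -15/56 × 3535 rpm = -946.8750 rpm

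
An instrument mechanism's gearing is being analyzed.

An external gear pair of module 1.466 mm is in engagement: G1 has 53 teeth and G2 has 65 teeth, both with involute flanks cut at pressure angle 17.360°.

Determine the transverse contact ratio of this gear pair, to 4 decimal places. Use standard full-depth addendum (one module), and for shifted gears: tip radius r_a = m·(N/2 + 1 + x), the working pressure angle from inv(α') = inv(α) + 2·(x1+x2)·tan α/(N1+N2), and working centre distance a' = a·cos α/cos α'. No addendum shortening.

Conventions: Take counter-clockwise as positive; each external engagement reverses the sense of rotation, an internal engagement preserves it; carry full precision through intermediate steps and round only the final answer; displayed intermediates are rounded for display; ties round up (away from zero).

class = single-mesh tooth geometry [involute pair 53T × 65T, m = 1.466]
base radii: r_b1 = 37.079384, r_b2 = 45.474716
tip radii: r_a1 = 40.315000, r_a2 = 49.111000
no profile shift: α' = α, a' = a
action lengths: √(r_a1²−r_b1²) = 15.824617, √(r_a2²−r_b2²) = 18.545633
base pitch p_b = π·m·cos α = 4.395786
CR = (15.824617 + 18.545633 − 86.494000·sin 17.36000°)/4.395786 = 1.947921
contact ratio ≈ 1.9479

1.9479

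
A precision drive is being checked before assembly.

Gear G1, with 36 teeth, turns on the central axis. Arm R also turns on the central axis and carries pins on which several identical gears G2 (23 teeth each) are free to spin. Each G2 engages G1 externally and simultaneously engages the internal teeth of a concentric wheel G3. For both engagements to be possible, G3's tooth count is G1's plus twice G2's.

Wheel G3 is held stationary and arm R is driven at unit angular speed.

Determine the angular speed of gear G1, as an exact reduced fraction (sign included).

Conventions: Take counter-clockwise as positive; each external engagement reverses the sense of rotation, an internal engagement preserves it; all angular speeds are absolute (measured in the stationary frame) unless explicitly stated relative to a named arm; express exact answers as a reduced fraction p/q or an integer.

59/18

planetary set (36T centre, 23T on arm, 82T internal) — Willis relation
ring teeth: 36 + 2·23 = 82
36(ω_sun−ω_arm) = −82(ω_ring−ω_arm),  ω_ring = 0, ω_arm = 1
ω_sun = 1 − (82/36)(0−1) = 59/18
exact speed ratio = 59/18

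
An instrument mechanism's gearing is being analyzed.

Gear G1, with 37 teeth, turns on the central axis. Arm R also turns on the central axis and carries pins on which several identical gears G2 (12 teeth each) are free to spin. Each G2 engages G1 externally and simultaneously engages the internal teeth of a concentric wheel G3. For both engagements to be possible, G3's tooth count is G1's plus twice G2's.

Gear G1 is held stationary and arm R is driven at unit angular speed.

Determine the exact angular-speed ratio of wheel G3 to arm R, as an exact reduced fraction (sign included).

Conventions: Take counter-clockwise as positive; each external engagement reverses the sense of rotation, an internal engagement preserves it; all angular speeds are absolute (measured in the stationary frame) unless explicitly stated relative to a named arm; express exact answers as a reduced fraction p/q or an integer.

98/61

class = planetary set [G3 = 37+2·12 = 61; Willis about the carrier]
ring teeth: 37 + 2·12 = 61
37(ω_sun−ω_arm) = −61(ω_ring−ω_arm),  ω_sun = 0, ω_arm = 1
ω_ring = 1 − (37/61)(0−1) = 98/61
ω_out/ω_in = 98/61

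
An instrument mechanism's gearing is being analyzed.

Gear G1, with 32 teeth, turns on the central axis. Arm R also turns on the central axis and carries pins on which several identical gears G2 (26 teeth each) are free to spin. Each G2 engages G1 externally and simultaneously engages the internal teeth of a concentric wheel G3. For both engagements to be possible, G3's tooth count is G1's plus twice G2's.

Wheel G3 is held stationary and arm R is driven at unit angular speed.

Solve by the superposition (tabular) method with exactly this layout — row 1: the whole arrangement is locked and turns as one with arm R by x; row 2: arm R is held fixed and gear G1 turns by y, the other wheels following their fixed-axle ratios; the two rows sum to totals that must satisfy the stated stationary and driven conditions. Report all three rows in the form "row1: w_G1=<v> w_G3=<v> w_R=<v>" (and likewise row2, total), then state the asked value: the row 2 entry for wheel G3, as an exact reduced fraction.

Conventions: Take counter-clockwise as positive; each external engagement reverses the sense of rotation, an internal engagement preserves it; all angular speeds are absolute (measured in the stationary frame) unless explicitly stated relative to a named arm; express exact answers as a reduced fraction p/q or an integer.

class = planetary set [G3 = 32+2·26 = 84; Willis about the carrier]
row 1 (train locked, turned with arm): all members turn x
row 2 (arm held, sun turns y): ω_ring = −(32/84)·y, ω_arm = 0
boundary: total ω_ring = x − (32/84)·y = 0 and total ω_arm = x = 1  ⇒  y = 21/8, x = 1
row 2 ring = −(32/84)·21/8 = -1
totals (row 1 + row 2): sun 1 + 21/8 = 29/8, ring 1 + (-1) = 0, arm 1 + 0 = 1
asked cell (row2, ring) = -1

row1: w_G1=1 w_G3=1 w_R=1
row2: w_G1=21/8 w_G3=-1 w_R=0
total: w_G1=29/8 w_G3=0 w_R=1
asked value: -1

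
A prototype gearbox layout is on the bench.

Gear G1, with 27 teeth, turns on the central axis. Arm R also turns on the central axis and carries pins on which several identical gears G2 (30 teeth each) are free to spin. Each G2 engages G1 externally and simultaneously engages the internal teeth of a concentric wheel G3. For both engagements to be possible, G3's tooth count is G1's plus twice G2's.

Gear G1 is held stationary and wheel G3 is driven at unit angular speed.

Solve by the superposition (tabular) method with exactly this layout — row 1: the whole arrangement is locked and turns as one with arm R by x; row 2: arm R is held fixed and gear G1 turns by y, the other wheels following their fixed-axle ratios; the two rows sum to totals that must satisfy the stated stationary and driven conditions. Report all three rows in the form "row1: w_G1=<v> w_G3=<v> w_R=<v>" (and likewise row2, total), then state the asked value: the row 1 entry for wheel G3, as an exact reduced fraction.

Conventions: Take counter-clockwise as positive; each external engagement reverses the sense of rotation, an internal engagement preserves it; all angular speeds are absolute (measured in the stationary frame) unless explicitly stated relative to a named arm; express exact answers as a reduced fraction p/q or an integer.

row1: w_G1=29/38 w_G3=29/38 w_R=29/38
row2: w_G1=-29/38 w_G3=9/38 w_R=0
total: w_G1=0 w_G3=1 w_R=29/38
asked value: 29/38

planetary set (27T centre, 30T on arm, 87T internal) — Willis relation
row 1: whole set turns with the arm by x
row 2 (arm held, sun turns y): ω_ring = −(27/87)·y, ω_arm = 0
boundary: total ω_sun = x + y = 0 and total ω_ring = x − (27/87)·y = 1  ⇒  y = -29/38, x = 29/38
row 2 ring = −(27/87)·(-29/38) = 9/38
totals (row 1 + row 2): sun 29/38 + (-29/38) = 0, ring 29/38 + 9/38 = 1, arm 29/38 + 0 = 29/38
asked cell (row1, ring) = 29/38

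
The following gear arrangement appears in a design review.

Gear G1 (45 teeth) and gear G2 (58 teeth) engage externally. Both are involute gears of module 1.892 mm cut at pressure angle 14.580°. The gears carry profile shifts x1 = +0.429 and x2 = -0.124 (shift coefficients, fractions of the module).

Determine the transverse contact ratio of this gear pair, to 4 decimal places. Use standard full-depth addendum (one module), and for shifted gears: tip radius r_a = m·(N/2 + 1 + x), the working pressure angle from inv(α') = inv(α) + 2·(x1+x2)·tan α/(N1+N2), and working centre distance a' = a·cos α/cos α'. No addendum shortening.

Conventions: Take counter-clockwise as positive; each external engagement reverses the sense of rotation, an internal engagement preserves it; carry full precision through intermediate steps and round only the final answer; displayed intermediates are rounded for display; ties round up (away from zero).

1.9991

topology: single-mesh involute geometry — m = 1.892, 45T/58T pair
base radii: r_b1 = 41.199123, r_b2 = 53.101091
tip radii: r_a1 = 45.273668, r_a2 = 56.525392
inv(α') = inv(14.580°) + 2·(+0.429-0.124)·tan α/(45+58) = 0.00717921  ⇒  α' = 15.77833°
a' = a·cos α / cos α' = 97.4380·cos 14.580°/cos 15.77833° = 97.992481
action lengths: √(r_a1²−r_b1²) = 18.770650, √(r_a2²−r_b2²) = 19.375088
base pitch p_b = π·m·cos α = 5.752483
CR = (18.770650 + 19.375088 − 97.992481·sin 15.77833°)/5.752483 = 1.999135
contact ratio ≈ 1.9991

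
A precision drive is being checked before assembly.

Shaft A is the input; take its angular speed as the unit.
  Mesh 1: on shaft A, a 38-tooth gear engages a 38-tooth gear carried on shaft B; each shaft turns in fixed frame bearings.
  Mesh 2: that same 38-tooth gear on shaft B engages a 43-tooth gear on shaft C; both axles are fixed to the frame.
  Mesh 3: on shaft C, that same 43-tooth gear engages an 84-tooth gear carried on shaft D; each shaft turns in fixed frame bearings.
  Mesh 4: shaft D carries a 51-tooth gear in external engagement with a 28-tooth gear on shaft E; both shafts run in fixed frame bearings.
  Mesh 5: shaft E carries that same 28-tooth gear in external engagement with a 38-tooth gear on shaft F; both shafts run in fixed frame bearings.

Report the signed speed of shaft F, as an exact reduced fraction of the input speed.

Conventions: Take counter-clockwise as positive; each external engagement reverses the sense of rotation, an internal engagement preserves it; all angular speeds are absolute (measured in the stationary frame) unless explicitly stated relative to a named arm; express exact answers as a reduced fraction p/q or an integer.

-17/28

5-mesh fixed-axis compound train (all bearings frame-fixed)
mesh 1 [38T→38T]: |ω|/ω_in = 1×38/38 = 1, sense flips to −
mesh 2 [38T→43T]: |ω|/ω_in = 1×38/43 = 38/43, sense flips to +
mesh 3 [43T→84T]: |ω|/ω_in = (38/43)×43/84 = 19/42, sense flips to −
mesh 4 [51T→28T]: |ω|/ω_in = (19/42)×51/28 = 323/392, sense flips to +
mesh 5 [28T→38T]: |ω|/ω_in = (323/392)×28/38 = 17/28, sense flips to −
signed output speed (× input speed) = -17/28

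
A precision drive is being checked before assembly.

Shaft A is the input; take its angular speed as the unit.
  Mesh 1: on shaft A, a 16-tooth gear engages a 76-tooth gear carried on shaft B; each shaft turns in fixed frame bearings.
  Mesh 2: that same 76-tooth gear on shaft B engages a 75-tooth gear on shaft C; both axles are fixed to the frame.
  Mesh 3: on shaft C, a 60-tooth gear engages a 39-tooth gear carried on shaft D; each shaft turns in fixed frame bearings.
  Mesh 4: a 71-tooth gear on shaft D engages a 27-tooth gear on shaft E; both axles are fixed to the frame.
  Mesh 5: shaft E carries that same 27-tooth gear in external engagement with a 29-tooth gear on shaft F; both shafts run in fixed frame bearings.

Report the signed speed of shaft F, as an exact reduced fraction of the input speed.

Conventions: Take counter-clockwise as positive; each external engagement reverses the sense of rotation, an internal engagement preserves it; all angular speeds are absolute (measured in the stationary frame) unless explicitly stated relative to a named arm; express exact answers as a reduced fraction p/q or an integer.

-4544/5655

5-mesh fixed-axis compound train (all bearings frame-fixed)
mesh 1 [16T→76T]: |ω|/ω_in = 1×16/76 = 4/19, sense flips to −
mesh 2 [76T→75T]: |ω|/ω_in = (4/19)×76/75 = 16/75, sense flips to +
mesh 3 [60T→39T]: |ω|/ω_in = (16/75)×60/39 = 64/195, sense flips to −
mesh 4 [71T→27T]: |ω|/ω_in = (64/195)×71/27 = 4544/5265, sense flips to +
mesh 5 [27T→29T]: |ω|/ω_in = (4544/5265)×27/29 = 4544/5655, sense flips to −
signed output speed (× input speed) = -4544/5655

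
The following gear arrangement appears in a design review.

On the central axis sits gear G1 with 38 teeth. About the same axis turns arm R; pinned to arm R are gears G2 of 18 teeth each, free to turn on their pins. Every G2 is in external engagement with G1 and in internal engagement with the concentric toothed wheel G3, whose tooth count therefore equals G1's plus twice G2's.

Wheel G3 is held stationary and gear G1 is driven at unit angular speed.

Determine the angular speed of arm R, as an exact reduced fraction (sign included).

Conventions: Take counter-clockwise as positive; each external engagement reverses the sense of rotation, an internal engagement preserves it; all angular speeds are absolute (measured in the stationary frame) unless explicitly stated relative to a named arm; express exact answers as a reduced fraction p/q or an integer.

recognized (axles ride arm R): planetary set, 38/18/74 teeth
ring teeth: 38 + 2·18 = 74
38(ω_sun−ω_arm) = −74(ω_ring−ω_arm),  ω_ring = 0, ω_sun = 1
38(1−ω_arm) = −74(0−ω_arm)  ⇒  112·ω_arm = 38  ⇒  ω_arm = 19/56
exact speed ratio = 19/56

19/56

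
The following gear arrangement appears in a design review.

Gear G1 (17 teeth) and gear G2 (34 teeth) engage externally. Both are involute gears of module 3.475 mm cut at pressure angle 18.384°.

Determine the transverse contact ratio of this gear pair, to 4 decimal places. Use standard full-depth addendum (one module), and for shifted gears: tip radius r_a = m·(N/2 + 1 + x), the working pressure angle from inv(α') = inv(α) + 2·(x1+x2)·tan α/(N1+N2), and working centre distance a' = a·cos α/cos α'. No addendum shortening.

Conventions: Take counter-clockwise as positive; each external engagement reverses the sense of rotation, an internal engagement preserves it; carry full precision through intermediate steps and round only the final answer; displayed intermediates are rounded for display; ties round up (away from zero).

single-mesh involute tooth geometry (17T engaging 34T at module 3.475)
base radii: r_b1 = 28.030028, r_b2 = 56.060055
tip radii: r_a1 = 33.012500, r_a2 = 62.550000
no profile shift: α' = α, a' = a
action lengths: √(r_a1²−r_b1²) = 17.439688, √(r_a2²−r_b2²) = 27.744778
base pitch p_b = π·m·cos α = 10.359874
CR = (17.439688 + 27.744778 − 88.612500·sin 18.38400°)/10.359874 = 1.663871
contact ratio ≈ 1.6639

1.6639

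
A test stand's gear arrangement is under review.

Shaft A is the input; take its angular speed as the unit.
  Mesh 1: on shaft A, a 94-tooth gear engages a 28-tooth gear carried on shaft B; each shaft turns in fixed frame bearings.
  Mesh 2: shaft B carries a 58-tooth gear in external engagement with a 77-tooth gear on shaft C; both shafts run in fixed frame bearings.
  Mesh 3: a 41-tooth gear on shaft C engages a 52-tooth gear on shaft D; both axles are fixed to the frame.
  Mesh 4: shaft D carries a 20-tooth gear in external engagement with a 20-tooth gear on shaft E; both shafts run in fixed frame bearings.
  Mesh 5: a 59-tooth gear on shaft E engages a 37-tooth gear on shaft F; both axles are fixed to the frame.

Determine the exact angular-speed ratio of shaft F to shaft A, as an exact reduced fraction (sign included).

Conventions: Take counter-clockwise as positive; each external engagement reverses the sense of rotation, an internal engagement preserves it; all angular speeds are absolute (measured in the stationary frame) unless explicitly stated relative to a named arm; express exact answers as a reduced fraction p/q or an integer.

-3297097/1037036

class = fixed-axis compound train [5 meshes; 5 ratios multiply, 5 sense flips]
mesh 1 [94T→28T]: running ratio 47/14, sense −
mesh 2 [58T→77T]: running ratio 1363/539, sense +
mesh 3 [41T→52T]: running ratio 55883/28028, sense −
mesh 4 [20T→20T]: running ratio 55883/28028, sense +
mesh 5 [59T→37T]: running ratio 3297097/1037036, sense −
ω_out/ω_in = -3297097/1037036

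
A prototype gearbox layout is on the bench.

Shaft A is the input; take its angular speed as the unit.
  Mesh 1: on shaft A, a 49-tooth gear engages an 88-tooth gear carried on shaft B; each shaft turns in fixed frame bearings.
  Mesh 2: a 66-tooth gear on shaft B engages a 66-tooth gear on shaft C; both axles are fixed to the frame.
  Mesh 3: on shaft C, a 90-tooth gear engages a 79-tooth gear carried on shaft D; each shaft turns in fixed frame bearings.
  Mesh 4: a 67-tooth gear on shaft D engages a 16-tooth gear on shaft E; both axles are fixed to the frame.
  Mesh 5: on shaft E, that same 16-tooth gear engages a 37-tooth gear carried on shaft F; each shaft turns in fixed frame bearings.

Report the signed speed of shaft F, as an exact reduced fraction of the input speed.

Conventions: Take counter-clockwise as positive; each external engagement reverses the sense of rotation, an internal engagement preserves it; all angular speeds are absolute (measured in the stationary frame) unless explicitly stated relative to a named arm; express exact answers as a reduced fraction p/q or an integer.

5-mesh fixed-axis compound train (all bearings frame-fixed)
mesh 1 [49T→88T]: |ω|/ω_in = 1×49/88 = 49/88, sense flips to −
mesh 2 [66T→66T]: |ω|/ω_in = (49/88)×66/66 = 49/88, sense flips to +
mesh 3 [90T→79T]: |ω|/ω_in = (49/88)×90/79 = 2205/3476, sense flips to −
mesh 4 [67T→16T]: |ω|/ω_in = (2205/3476)×67/16 = 147735/55616, sense flips to +
mesh 5 [16T→37T]: |ω|/ω_in = (147735/55616)×16/37 = 147735/128612, sense flips to −
signed output speed (× input speed) = -147735/128612

-147735/128612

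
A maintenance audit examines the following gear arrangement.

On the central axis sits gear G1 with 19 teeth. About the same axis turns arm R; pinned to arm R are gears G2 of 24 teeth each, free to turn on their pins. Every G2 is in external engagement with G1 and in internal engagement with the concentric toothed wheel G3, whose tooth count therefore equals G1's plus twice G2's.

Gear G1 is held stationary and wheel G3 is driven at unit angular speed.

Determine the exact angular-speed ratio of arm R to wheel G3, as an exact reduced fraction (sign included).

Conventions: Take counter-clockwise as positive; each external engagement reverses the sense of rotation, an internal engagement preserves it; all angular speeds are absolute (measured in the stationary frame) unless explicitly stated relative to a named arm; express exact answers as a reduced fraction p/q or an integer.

recognized (axles ride arm R): planetary set, 19/24/67 teeth
ring teeth: 19 + 2·24 = 67
19(ω_sun−ω_arm) = −67(ω_ring−ω_arm),  ω_sun = 0, ω_ring = 1
19(0−ω_arm) = −67(1−ω_arm)  ⇒  86·ω_arm = 67  ⇒  ω_arm = 67/86
ω_out/ω_in = 67/86

67/86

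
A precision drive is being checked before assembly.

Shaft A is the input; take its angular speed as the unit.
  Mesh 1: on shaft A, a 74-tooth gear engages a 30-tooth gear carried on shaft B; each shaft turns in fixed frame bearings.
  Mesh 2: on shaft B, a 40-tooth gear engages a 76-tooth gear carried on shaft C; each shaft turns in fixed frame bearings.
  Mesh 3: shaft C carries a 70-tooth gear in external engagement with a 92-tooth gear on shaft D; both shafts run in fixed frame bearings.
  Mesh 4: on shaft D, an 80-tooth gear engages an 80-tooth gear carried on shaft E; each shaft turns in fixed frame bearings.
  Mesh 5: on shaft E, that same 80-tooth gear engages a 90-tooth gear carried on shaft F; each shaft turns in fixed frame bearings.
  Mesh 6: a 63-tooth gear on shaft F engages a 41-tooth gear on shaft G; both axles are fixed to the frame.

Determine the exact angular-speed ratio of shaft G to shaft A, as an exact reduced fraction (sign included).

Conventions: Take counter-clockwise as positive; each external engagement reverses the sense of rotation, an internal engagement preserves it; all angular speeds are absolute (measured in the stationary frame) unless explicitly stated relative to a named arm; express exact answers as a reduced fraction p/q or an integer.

class = fixed-axis compound train [6 meshes; 6 ratios multiply, 6 sense flips]
mesh 1 [74T→30T]: running ratio 37/15, sense −
mesh 2 [40T→76T]: running ratio 74/57, sense +
mesh 3 [70T→92T]: running ratio 1295/1311, sense −
mesh 4 [80T→80T]: running ratio 1295/1311, sense +
mesh 5 [80T→90T]: running ratio 10360/11799, sense −
mesh 6 [63T→41T]: running ratio 72520/53751, sense +
ω_out/ω_in = 72520/53751

72520/53751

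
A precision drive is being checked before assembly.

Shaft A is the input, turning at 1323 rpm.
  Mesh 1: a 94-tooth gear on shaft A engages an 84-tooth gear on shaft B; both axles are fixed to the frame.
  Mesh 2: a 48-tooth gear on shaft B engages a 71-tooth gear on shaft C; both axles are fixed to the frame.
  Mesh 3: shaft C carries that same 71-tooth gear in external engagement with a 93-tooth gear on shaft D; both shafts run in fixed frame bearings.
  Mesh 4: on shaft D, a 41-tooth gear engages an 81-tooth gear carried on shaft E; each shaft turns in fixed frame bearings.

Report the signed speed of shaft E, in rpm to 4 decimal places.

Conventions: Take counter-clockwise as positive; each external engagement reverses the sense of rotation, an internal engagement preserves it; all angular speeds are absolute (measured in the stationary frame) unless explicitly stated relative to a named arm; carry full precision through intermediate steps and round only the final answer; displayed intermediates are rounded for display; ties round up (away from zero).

+386.7814 rpm

recognized (5 fixed axles, 4 meshes): fixed-axis compound train
mesh 1 [94T→84T]: ω = 1323.0000×94/84 = 1480.5000 rpm, sense flips to −
mesh 2 [48T→71T]: ω = 1480.5000×48/71 = 1000.9014 rpm, sense flips to +
mesh 3 [71T→93T]: ω = 1000.9014×71/93 = 764.1290 rpm, sense flips to −
mesh 4 [41T→81T]: ω = 764.1290×41/81 = 386.7814 rpm, sense flips to +
signed output speed = +386.7814 rpm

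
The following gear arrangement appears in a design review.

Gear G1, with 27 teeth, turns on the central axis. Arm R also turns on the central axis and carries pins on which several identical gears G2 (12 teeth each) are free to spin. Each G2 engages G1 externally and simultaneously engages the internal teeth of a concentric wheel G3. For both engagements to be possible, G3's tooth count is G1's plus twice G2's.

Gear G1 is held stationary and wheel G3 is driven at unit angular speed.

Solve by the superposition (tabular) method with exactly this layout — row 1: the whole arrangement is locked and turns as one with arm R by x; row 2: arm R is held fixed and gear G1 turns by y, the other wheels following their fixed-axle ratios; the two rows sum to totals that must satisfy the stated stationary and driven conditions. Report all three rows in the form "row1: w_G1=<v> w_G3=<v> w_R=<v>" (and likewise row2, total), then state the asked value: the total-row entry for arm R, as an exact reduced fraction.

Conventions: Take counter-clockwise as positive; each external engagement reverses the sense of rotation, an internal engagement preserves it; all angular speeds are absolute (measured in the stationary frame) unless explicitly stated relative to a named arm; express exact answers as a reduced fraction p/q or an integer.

row1: w_G1=17/26 w_G3=17/26 w_R=17/26
row2: w_G1=-17/26 w_G3=9/26 w_R=0
total: w_G1=0 w_G3=1 w_R=17/26
asked value: 17/26

recognized (axles ride arm R): planetary set, 27/12/51 teeth
row 1: whole set turns with the arm by x
row 2 — arm fixed, fixed-axis ratios: sun y, ring −(27/51)·y, arm 0
boundary: total ω_sun = x + y = 0 and total ω_ring = x − (27/51)·y = 1  ⇒  y = -17/26, x = 17/26
row 2 ring = −(27/51)·(-17/26) = 9/26
totals (row 1 + row 2): sun 17/26 + (-17/26) = 0, ring 17/26 + 9/26 = 1, arm 17/26 + 0 = 17/26
asked cell (total, arm) = 17/26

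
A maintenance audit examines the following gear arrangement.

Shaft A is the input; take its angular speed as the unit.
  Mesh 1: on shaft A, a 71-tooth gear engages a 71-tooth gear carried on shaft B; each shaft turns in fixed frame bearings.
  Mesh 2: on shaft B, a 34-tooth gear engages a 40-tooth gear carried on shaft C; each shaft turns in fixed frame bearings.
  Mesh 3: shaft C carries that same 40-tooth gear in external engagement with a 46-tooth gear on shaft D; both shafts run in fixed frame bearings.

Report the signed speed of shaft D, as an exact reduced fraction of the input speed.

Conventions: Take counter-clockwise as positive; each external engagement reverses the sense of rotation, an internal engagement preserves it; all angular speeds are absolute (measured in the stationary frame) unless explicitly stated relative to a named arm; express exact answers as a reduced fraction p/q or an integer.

3-mesh fixed-axis compound train (all bearings frame-fixed)
mesh 1 [71T→71T]: |ω|/ω_in = 1×71/71 = 1, sense flips to −
mesh 2 [34T→40T]: |ω|/ω_in = 1×34/40 = 17/20, sense flips to +
mesh 3 [40T→46T]: |ω|/ω_in = (17/20)×40/46 = 17/23, sense flips to −
signed output speed (× input speed) = -17/23

-17/23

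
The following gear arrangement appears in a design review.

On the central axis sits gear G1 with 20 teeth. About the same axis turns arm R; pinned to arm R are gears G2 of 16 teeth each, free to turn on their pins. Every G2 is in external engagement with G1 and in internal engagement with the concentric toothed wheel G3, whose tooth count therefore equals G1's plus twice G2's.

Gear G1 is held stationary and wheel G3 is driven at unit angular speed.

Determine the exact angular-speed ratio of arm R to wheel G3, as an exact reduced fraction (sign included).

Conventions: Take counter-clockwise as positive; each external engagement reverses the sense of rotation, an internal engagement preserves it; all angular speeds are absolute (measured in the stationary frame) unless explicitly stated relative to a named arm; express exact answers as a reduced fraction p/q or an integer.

topology: planetary set — G1 20T / G2 16T / G3 52T, arm = carrier (Willis)
ring teeth: 20 + 2·16 = 52
20(ω_sun−ω_arm) = −52(ω_ring−ω_arm),  ω_sun = 0, ω_ring = 1
20(0−ω_arm) = −52(1−ω_arm)  ⇒  72·ω_arm = 52  ⇒  ω_arm = 13/18
ω_out/ω_in = 13/18

13/18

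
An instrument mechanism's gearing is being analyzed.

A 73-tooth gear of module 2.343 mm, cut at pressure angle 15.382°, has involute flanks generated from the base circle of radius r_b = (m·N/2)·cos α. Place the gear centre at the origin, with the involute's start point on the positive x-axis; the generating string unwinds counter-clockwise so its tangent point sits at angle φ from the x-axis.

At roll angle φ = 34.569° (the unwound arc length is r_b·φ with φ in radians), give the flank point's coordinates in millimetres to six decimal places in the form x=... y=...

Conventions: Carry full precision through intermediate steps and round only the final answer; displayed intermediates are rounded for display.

x=96.125592 y=5.819714

recognized (one wheel, involute flank): single-mesh tooth geometry, m = 2.343, N = 73
pitch radius r_p = m·N/2 = 2.343·73/2 = 85.519500
base radius r_b = r_p·cos α = 85.519500·cos 15.382° = 82.456087
roll angle φ = 34.569° = 0.60334287 rad
x = r_b·(cos φ + φ·sin φ) = 96.125592
y = r_b·(sin φ − φ·cos φ) = 5.819714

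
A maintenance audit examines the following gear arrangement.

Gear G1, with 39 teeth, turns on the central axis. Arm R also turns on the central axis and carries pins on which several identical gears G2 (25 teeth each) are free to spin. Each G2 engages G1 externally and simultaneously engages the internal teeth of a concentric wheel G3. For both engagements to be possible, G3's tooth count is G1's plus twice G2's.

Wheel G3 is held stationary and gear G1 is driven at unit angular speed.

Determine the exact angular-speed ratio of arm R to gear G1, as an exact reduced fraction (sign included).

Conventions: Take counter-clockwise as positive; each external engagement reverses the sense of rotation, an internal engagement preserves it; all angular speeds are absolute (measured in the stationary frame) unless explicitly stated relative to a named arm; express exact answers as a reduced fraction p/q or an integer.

topology: planetary set — G1 39T / G2 25T / G3 89T, arm = carrier (Willis)
ring teeth: 39 + 2·25 = 89
39(ω_sun−ω_arm) = −89(ω_ring−ω_arm),  ω_ring = 0, ω_sun = 1
39(1−ω_arm) = −89(0−ω_arm)  ⇒  128·ω_arm = 39  ⇒  ω_arm = 39/128
ω_out/ω_in = 39/128

39/128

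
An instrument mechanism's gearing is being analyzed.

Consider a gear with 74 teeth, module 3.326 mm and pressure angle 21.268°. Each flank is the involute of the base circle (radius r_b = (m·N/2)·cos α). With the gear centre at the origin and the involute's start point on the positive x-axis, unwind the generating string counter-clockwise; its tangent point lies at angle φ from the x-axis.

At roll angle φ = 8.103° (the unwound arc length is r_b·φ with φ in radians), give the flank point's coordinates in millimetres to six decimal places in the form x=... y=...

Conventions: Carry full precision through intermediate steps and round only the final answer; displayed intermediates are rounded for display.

x=115.821857 y=0.107912

single-mesh involute tooth geometry (74T wheel at module 3.326)
pitch radius r_p = m·N/2 = 3.326·74/2 = 123.062000
base radius r_b = r_p·cos α = 123.062000·cos 21.268° = 114.680735
roll angle φ = 8.103° = 0.14142403 rad
x = r_b·(cos φ + φ·sin φ) = 115.821857
y = r_b·(sin φ − φ·cos φ) = 0.107912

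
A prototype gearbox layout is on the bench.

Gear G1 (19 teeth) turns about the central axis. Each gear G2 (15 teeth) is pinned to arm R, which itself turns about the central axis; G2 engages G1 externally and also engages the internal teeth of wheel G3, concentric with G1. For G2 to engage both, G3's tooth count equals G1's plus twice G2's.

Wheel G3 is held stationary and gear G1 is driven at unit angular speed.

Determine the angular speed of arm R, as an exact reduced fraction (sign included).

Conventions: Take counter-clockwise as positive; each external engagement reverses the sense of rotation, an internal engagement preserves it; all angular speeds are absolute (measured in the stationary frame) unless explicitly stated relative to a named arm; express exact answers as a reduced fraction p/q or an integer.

class = planetary set [G3 = 19+2·15 = 49; Willis about the carrier]
ring teeth: 19 + 2·15 = 49
19(ω_sun−ω_arm) = −49(ω_ring−ω_arm),  ω_ring = 0, ω_sun = 1
19(1−ω_arm) = −49(0−ω_arm)  ⇒  68·ω_arm = 19  ⇒  ω_arm = 19/68
exact speed ratio = 19/68

19/68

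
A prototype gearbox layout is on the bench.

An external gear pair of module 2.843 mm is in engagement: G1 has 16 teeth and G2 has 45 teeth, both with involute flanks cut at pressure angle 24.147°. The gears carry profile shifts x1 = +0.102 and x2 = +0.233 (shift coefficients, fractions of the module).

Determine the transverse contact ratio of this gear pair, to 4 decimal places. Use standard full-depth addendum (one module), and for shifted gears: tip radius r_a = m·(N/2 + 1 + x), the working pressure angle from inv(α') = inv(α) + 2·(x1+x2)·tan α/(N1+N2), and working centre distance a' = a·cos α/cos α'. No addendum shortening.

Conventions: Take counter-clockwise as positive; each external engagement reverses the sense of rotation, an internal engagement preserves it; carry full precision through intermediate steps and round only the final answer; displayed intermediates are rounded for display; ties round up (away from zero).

topology: single-mesh involute geometry — m = 2.843, 16T/45T pair
base radii: r_b1 = 20.753875, r_b2 = 58.370274
tip radii: r_a1 = 25.876986, r_a2 = 67.472919
inv(α') = inv(24.147°) + 2·(+0.102+0.233)·tan α/(16+45) = 0.03178579  ⇒  α' = 25.46701°
a' = a·cos α / cos α' = 86.7115·cos 24.147°/cos 25.46701° = 87.639853
action lengths: √(r_a1²−r_b1²) = 15.456231, √(r_a2²−r_b2²) = 33.845323
base pitch p_b = π·m·cos α = 8.150028
CR = (15.456231 + 33.845323 − 87.639853·sin 25.46701°)/8.150028 = 1.425415
contact ratio ≈ 1.4254

1.4254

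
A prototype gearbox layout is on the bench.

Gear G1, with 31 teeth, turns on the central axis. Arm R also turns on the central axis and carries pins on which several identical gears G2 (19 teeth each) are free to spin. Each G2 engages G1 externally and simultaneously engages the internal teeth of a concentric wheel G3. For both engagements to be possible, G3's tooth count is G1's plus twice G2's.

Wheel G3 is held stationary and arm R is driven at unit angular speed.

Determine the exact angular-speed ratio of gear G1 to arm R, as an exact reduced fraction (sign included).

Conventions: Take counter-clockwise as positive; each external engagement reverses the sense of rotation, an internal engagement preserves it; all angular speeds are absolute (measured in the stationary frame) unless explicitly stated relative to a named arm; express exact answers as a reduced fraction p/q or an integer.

recognized (axles ride arm R): planetary set, 31/19/69 teeth
ring teeth: 31 + 2·19 = 69
31(ω_sun−ω_arm) = −69(ω_ring−ω_arm),  ω_ring = 0, ω_arm = 1
ω_sun = 1 − (69/31)(0−1) = 100/31
ω_out/ω_in = 100/31

100/31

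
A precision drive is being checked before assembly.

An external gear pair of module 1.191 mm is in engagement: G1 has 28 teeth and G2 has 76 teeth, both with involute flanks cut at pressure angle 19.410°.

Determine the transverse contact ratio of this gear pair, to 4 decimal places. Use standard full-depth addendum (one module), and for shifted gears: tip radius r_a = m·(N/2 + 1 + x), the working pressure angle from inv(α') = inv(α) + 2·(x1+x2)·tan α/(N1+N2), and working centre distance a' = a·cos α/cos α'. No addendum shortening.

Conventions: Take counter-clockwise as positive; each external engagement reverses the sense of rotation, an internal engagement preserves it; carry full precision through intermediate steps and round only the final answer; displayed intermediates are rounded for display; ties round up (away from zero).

class = single-mesh tooth geometry [involute pair 28T × 76T, m = 1.191]
base radii: r_b1 = 15.726328, r_b2 = 42.685747
tip radii: r_a1 = 17.865000, r_a2 = 46.449000
no profile shift: α' = α, a' = a
action lengths: √(r_a1²−r_b1²) = 8.475898, √(r_a2²−r_b2²) = 18.314929
base pitch p_b = π·m·cos α = 3.528980
CR = (8.475898 + 18.314929 − 61.932000·sin 19.41000°)/3.528980 = 1.759497
contact ratio ≈ 1.7595

1.7595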